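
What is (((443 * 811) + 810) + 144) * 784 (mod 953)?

230

443 * 811 = 359273 ≡ 945 (mod 953)
945 + 810 = 1755 ≡ 802 (mod 953)
802 + 144 = 946
946 * 784 = 741664 ≡ 230 (mod 953)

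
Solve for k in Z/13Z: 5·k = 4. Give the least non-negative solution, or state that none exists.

6

gcd(5, 13) = 1, so a unique solution mod 13 exists.
5⁻¹ ≡ 8 (mod 13).
k ≡ 8·4 ≡ 6 (mod 13).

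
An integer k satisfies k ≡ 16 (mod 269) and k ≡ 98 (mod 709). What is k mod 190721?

269⁻¹ mod 709: 269·369 ≡ 1 (mod 709), so 269⁻¹ ≡ 369.
k = 16 + 269·((98 − 16)·369 mod 709) = 16 + 269·480 = 129136.
Check: 129136 mod 269 = 16, 129136 mod 709 = 98. ✓

129136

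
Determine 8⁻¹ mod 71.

71 = 8·8 + 7
8 = 1·7 + 1
7 = 7·1 + 0
gcd(8, 71) = 1, so the inverse exists.
Back-substitute for 1:
1 = 1·8 − 1·7
  = −1·71 + 9·8
So 8⁻¹ ≡ 9 (mod 71).

9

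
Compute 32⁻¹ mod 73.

Run the extended Euclidean algorithm:
73 = 2*32 + 9
32 = 3*9 + 5
9 = 1*5 + 4
5 = 1*4 + 1
4 = 4*1 + 0
gcd(32, 73) = 1, so the inverse exists.
Back-substitute for 1:
1 = 1*5 − 1*4
  = −1*9 + 2*5
  = 2*32 − 7*9
  = −7*73 + 16*32
So 32⁻¹ ≡ 16 (mod 73).

16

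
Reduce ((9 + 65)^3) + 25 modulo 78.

9 + 65 = 74
(74)^3 ≡ 14 (mod 78)
14 + 25 = 39

39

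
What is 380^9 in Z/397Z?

252

9 in binary is 1001, i.e. 9 = 8 + 1.
380^1 ≡ 380 (mod 397)
380^2 ≡ 380^2 = 144400 ≡ 289 (mod 397)
380^4 ≡ 289^2 = 83521 ≡ 151 (mod 397)
380^8 ≡ 151^2 = 22801 ≡ 172 (mod 397)
380^9 = 380^8 * 380^1 ≡ 172 * 380 (mod 397).
172 * 380 = 65360 ≡ 252 (mod 397).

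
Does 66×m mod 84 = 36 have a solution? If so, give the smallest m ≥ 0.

12

gcd(66, 84) = 6, and 6 | 36, so solutions exist.
Divide through by 6: 11×m ≡ 6 (mod 14).
11⁻¹ ≡ 9 (mod 14).
m ≡ 9×6 ≡ 12 (mod 14).
The smallest non-negative solution is m = 12.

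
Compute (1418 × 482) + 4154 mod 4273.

3950

1418 × 482 = 683476 ≡ 4069 (mod 4273)
4069 + 4154 = 8223 ≡ 3950 (mod 4273)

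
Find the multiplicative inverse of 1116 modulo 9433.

1513

9433 = 8·1116 + 505
1116 = 2·505 + 106
505 = 4·106 + 81
106 = 1·81 + 25
81 = 3·25 + 6
25 = 4·6 + 1
6 = 6·1 + 0
gcd(1116, 9433) = 1, so the inverse exists.
Back-substitute for 1:
1 = 1·25 − 4·6
  = −4·81 + 13·25
  = 13·106 − 17·81
  = −17·505 + 81·106
  = 81·1116 − 179·505
  = −179·9433 + 1513·1116
So 1116⁻¹ ≡ 1513 (mod 9433).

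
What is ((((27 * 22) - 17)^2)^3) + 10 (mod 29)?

27 * 22 = 594 ≡ 14 (mod 29)
14 - 17 = -3 ≡ 26 (mod 29)
(26)^2 ≡ 9 (mod 29)
(9)^3 ≡ 4 (mod 29)
4 + 10 = 14

14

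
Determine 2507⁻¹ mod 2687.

Run the extended Euclidean algorithm:
2687 = 1·2507 + 180
2507 = 13·180 + 167
180 = 1·167 + 13
167 = 12·13 + 11
13 = 1·11 + 2
11 = 5·2 + 1
2 = 2·1 + 0
gcd(2507, 2687) = 1, so the inverse exists.
Back-substitute for 1:
1 = 1·11 − 5·2
  = −5·13 + 6·11
  = 6·167 − 77·13
  = −77·180 + 83·167
  = 83·2507 − 1156·180
  = −1156·2687 + 1239·2507
So 2507⁻¹ ≡ 1239 (mod 2687).

1239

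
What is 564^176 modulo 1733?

Compute successive squares:
564^1 ≡ 564 (mod 1733)
564^2 ≡ 564^2 = 318096 ≡ 957 (mod 1733)
564^4 ≡ 957^2 = 915849 ≡ 825 (mod 1733)
564^8 ≡ 825^2 = 680625 ≡ 1289 (mod 1733)
564^16 ≡ 1289^2 = 1661521 ≡ 1307 (mod 1733)
564^32 ≡ 1307^2 = 1708249 ≡ 1244 (mod 1733)
564^64 ≡ 1244^2 = 1547536 ≡ 1700 (mod 1733)
564^128 ≡ 1700^2 = 2890000 ≡ 1089 (mod 1733)
564^176 = 564^128 · 564^32 · 564^16 ≡ 1089 · 1244 · 1307 (mod 1733).
Accumulate the product:
1089 · 1244 = 1354716 ≡ 1243
1243 · 1307 = 1624601 ≡ 780

780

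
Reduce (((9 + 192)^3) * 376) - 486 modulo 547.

9 + 192 = 201
(201)^3 ≡ 386 (mod 547)
386 * 376 = 145136 ≡ 181 (mod 547)
181 - 486 = -305 ≡ 242 (mod 547)

242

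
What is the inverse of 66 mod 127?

102

Run the extended Euclidean algorithm:
127 = 1×66 + 61
66 = 1×61 + 5
61 = 12×5 + 1
5 = 5×1 + 0
gcd(66, 127) = 1, so the inverse exists.
Bézout: 1 = 13×127 − 25×66.
So 66⁻¹ ≡ −25 ≡ 102 (mod 127).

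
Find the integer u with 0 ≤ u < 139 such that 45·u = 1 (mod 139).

By the extended Euclidean algorithm:
139 = 3·45 + 4
45 = 11·4 + 1
4 = 4·1 + 0
gcd(45, 139) = 1, so the inverse exists.
Bézout: 1 = −11·139 + 34·45.
So 45⁻¹ ≡ 34 (mod 139).

34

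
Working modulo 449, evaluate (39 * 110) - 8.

39 * 110 = 4290 ≡ 249 (mod 449)
249 - 8 = 241

241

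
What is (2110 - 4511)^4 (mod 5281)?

2925

2110 - 4511 = -2401 ≡ 2880 (mod 5281)
(2880)^4 ≡ 2925 (mod 5281)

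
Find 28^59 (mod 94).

Using repeated squaring:
59 in binary is 111011, i.e. 59 = 32 + 16 + 8 + 2 + 1.
28^1 ≡ 28 (mod 94)
28^2 ≡ 28^2 = 784 ≡ 32 (mod 94)
28^4 ≡ 32^2 = 1024 ≡ 84 (mod 94)
28^8 ≡ 84^2 = 7056 ≡ 6 (mod 94)
28^16 ≡ 6^2 = 36 (mod 94)
28^32 ≡ 36^2 = 1296 ≡ 74 (mod 94)
28^59 = 28^32 · 28^16 · 28^8 · 28^2 · 28^1 ≡ 74 · 36 · 6 · 32 · 28 (mod 94).
Accumulate the product:
74 · 36 = 2664 ≡ 32
32 · 6 = 192 ≡ 4
4 · 32 = 128 ≡ 34
34 · 28 = 952 ≡ 12

12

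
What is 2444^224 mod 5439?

589

By square-and-multiply:
224 in binary is 11100000, i.e. 224 = 128 + 64 + 32.
2444^1 ≡ 2444 (mod 5439)
2444^2 ≡ 2444^2 = 5973136 ≡ 1114 (mod 5439)
2444^4 ≡ 1114^2 = 1240996 ≡ 904 (mod 5439)
2444^8 ≡ 904^2 = 817216 ≡ 1366 (mod 5439)
2444^16 ≡ 1366^2 = 1865956 ≡ 379 (mod 5439)
2444^32 ≡ 379^2 = 143641 ≡ 2227 (mod 5439)
2444^64 ≡ 2227^2 = 4959529 ≡ 4600 (mod 5439)
2444^128 ≡ 4600^2 = 21160000 ≡ 2290 (mod 5439)
2444^224 = 2444^128 · 2444^64 · 2444^32 ≡ 2290 · 4600 · 2227 (mod 5439).
Accumulate the product:
2290 · 4600 = 10534000 ≡ 4096
4096 · 2227 = 9121792 ≡ 589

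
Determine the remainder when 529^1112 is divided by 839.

By square-and-multiply:
1112 in binary is 10001011000, i.e. 1112 = 1024 + 64 + 16 + 8.
529^1 ≡ 529 (mod 839)
529^2 ≡ 529^2 = 279841 ≡ 454 (mod 839)
529^4 ≡ 454^2 = 206116 ≡ 561 (mod 839)
529^8 ≡ 561^2 = 314721 ≡ 96 (mod 839)
529^16 ≡ 96^2 = 9216 ≡ 826 (mod 839)
529^32 ≡ 826^2 = 682276 ≡ 169 (mod 839)
529^64 ≡ 169^2 = 28561 ≡ 35 (mod 839)
529^128 ≡ 35^2 = 1225 ≡ 386 (mod 839)
529^256 ≡ 386^2 = 148996 ≡ 493 (mod 839)
529^512 ≡ 493^2 = 243049 ≡ 578 (mod 839)
529^1024 ≡ 578^2 = 334084 ≡ 162 (mod 839)
529^1112 = 529^1024 * 529^64 * 529^16 * 529^8 ≡ 162 * 35 * 826 * 96 (mod 839).
Accumulate the product:
162 * 35 = 5670 ≡ 636
636 * 826 = 525336 ≡ 122
122 * 96 = 11712 ≡ 805

805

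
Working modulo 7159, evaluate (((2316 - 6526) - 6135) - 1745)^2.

2316 - 6526 = -4210 ≡ 2949 (mod 7159)
2949 - 6135 = -3186 ≡ 3973 (mod 7159)
3973 - 1745 = 2228
(2228)^2 ≡ 2797 (mod 7159)

2797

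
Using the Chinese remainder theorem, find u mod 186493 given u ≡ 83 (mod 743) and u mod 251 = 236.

743⁻¹ mod 251: 743*25 ≡ 1 (mod 251), so 743⁻¹ ≡ 25.
u = 83 + 743*((236 − 83)*25 mod 251) = 83 + 743*60 = 44663.

44663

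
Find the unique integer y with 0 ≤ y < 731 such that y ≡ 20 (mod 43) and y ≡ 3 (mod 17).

20

43⁻¹ mod 17: 43×2 ≡ 1 (mod 17), so 43⁻¹ ≡ 2.
y = 20 + 43×((3 − 20)×2 mod 17) = 20 + 43×0 = 20.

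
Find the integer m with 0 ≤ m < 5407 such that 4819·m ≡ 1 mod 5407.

Apply the Euclidean algorithm and back-substitute:
5407 = 1×4819 + 588
4819 = 8×588 + 115
588 = 5×115 + 13
115 = 8×13 + 11
13 = 1×11 + 2
11 = 5×2 + 1
2 = 2×1 + 0
gcd(4819, 5407) = 1, so the inverse exists.
Back-substitute for 1:
1 = 1×11 − 5×2
  = −5×13 + 6×11
  = 6×115 − 53×13
  = −53×588 + 271×115
  = 271×4819 − 2221×588
  = −2221×5407 + 2492×4819
So 4819⁻¹ ≡ 2492 (mod 5407).

2492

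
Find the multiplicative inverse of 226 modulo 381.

381 = 1·226 + 155
226 = 1·155 + 71
155 = 2·71 + 13
71 = 5·13 + 6
13 = 2·6 + 1
6 = 6·1 + 0
gcd(226, 381) = 1, so the inverse exists.
Back-substitute for 1:
1 = 1·13 − 2·6
  = −2·71 + 11·13
  = 11·155 − 24·71
  = −24·226 + 35·155
  = 35·381 − 59·226
So 226⁻¹ ≡ −59 ≡ 322 (mod 381).

322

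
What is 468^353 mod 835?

Compute successive squares:
353 in binary is 101100001, i.e. 353 = 256 + 64 + 32 + 1.
468^1 ≡ 468 (mod 835)
468^2 ≡ 468^2 = 219024 ≡ 254 (mod 835)
468^4 ≡ 254^2 = 64516 ≡ 221 (mod 835)
468^8 ≡ 221^2 = 48841 ≡ 411 (mod 835)
468^16 ≡ 411^2 = 168921 ≡ 251 (mod 835)
468^32 ≡ 251^2 = 63001 ≡ 376 (mod 835)
468^64 ≡ 376^2 = 141376 ≡ 261 (mod 835)
468^128 ≡ 261^2 = 68121 ≡ 486 (mod 835)
468^256 ≡ 486^2 = 236196 ≡ 726 (mod 835)
468^353 = 468^256 * 468^64 * 468^32 * 468^1 ≡ 726 * 261 * 376 * 468 (mod 835).
Accumulate the product:
726 * 261 = 189486 ≡ 776
776 * 376 = 291776 ≡ 361
361 * 468 = 168948 ≡ 278

278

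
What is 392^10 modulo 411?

151

Using repeated squaring:
10 in binary is 1010, i.e. 10 = 8 + 2.
392^1 ≡ 392 (mod 411)
392^2 ≡ 392^2 = 153664 ≡ 361 (mod 411)
392^4 ≡ 361^2 = 130321 ≡ 34 (mod 411)
392^8 ≡ 34^2 = 1156 ≡ 334 (mod 411)
392^10 = 392^8 · 392^2 ≡ 334 · 361 (mod 411).
334 · 361 = 120574 ≡ 151 (mod 411).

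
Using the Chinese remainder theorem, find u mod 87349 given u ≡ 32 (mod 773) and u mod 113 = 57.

23222

773⁻¹ mod 113: 773*69 ≡ 1 (mod 113), so 773⁻¹ ≡ 69.
u = 32 + 773*((57 − 32)*69 mod 113) = 32 + 773*30 = 23222.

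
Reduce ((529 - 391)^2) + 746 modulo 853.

529 - 391 = 138
(138)^2 ≡ 278 (mod 853)
278 + 746 = 1024 ≡ 171 (mod 853)

171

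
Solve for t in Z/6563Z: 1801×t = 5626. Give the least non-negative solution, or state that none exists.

gcd(1801, 6563) = 1, so a unique solution mod 6563 exists.
1801⁻¹ ≡ 3174 (mod 6563).
t ≡ 3174×5626 ≡ 5564 (mod 6563).

5564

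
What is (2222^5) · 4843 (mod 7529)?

(2222)^5 ≡ 62 (mod 7529)
62 · 4843 = 300266 ≡ 6635 (mod 7529)

6635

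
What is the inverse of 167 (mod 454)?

87

By the extended Euclidean algorithm:
454 = 2*167 + 120
167 = 1*120 + 47
120 = 2*47 + 26
47 = 1*26 + 21
26 = 1*21 + 5
21 = 4*5 + 1
5 = 5*1 + 0
gcd(167, 454) = 1, so the inverse exists.
Back-substitute for 1:
1 = 1*21 − 4*5
  = −4*26 + 5*21
  = 5*47 − 9*26
  = −9*120 + 23*47
  = 23*167 − 32*120
  = −32*454 + 87*167
So 167⁻¹ ≡ 87 (mod 454).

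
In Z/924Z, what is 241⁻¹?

924 = 3·241 + 201
241 = 1·201 + 40
201 = 5·40 + 1
40 = 40·1 + 0
gcd(241, 924) = 1, so the inverse exists.
Back-substitute for 1:
1 = 1·201 − 5·40
  = −5·241 + 6·201
  = 6·924 − 23·241
So 241⁻¹ ≡ −23 ≡ 901 (mod 924).

901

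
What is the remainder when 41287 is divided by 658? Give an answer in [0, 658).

491

41287 = 62*658 + 491, so 41287 ≡ 491 (mod 658).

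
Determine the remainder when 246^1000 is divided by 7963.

7166

1000 in binary is 1111101000, i.e. 1000 = 512 + 256 + 128 + 64 + 32 + 8.
246^1 ≡ 246 (mod 7963)
246^2 ≡ 246^2 = 60516 ≡ 4775 (mod 7963)
246^4 ≡ 4775^2 = 22800625 ≡ 2556 (mod 7963)
246^8 ≡ 2556^2 = 6533136 ≡ 3476 (mod 7963)
246^16 ≡ 3476^2 = 12082576 ≡ 2705 (mod 7963)
246^32 ≡ 2705^2 = 7317025 ≡ 6991 (mod 7963)
246^64 ≡ 6991^2 = 48874081 ≡ 5150 (mod 7963)
246^128 ≡ 5150^2 = 26522500 ≡ 5710 (mod 7963)
246^256 ≡ 5710^2 = 32604100 ≡ 3578 (mod 7963)
246^512 ≡ 3578^2 = 12802084 ≡ 5543 (mod 7963)
246^1000 = 246^512 × 246^256 × 246^128 × 246^64 × 246^32 × 246^8 ≡ 5543 × 3578 × 5710 × 5150 × 6991 × 3476 (mod 7963).
Accumulate the product:
5543 × 3578 = 19832854 ≡ 4984
4984 × 5710 = 28458640 ≡ 6841
6841 × 5150 = 35231150 ≡ 2838
2838 × 6991 = 19840458 ≡ 4625
4625 × 3476 = 16076500 ≡ 7166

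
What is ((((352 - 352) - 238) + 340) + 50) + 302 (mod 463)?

352 - 352 = 0
0 - 238 = -238 ≡ 225 (mod 463)
225 + 340 = 565 ≡ 102 (mod 463)
102 + 50 = 152
152 + 302 = 454

454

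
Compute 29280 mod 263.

29280 = 111×263 + 87, so 29280 ≡ 87 (mod 263).

87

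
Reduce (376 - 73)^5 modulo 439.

376 - 73 = 303
(303)^5 ≡ 373 (mod 439)

373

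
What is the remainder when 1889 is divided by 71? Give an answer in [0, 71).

1889 = 26·71 + 43, so 1889 ≡ 43 (mod 71).

43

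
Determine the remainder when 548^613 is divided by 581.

Using repeated squaring:
613 in binary is 1001100101, i.e. 613 = 512 + 64 + 32 + 4 + 1.
548^1 ≡ 548 (mod 581)
548^2 ≡ 548^2 = 300304 ≡ 508 (mod 581)
548^4 ≡ 508^2 = 258064 ≡ 100 (mod 581)
548^8 ≡ 100^2 = 10000 ≡ 123 (mod 581)
548^16 ≡ 123^2 = 15129 ≡ 23 (mod 581)
548^32 ≡ 23^2 = 529 (mod 581)
548^64 ≡ 529^2 = 279841 ≡ 380 (mod 581)
548^128 ≡ 380^2 = 144400 ≡ 312 (mod 581)
548^256 ≡ 312^2 = 97344 ≡ 317 (mod 581)
548^512 ≡ 317^2 = 100489 ≡ 557 (mod 581)
548^613 = 548^512 · 548^64 · 548^32 · 548^4 · 548^1 ≡ 557 · 380 · 529 · 100 · 548 (mod 581).
Accumulate the product:
557 · 380 = 211660 ≡ 176
176 · 529 = 93104 ≡ 144
144 · 100 = 14400 ≡ 456
456 · 548 = 249888 ≡ 58

58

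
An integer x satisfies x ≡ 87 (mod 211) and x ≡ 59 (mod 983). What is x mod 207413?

211⁻¹ mod 983: 211*396 ≡ 1 (mod 983), so 211⁻¹ ≡ 396.
x = 87 + 211*((59 − 87)*396 mod 983) = 87 + 211*708 = 149475.

149475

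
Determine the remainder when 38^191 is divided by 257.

191 in binary is 10111111, i.e. 191 = 128 + 32 + 16 + 8 + 4 + 2 + 1.
38^1 ≡ 38 (mod 257)
38^2 ≡ 38^2 = 1444 ≡ 159 (mod 257)
38^4 ≡ 159^2 = 25281 ≡ 95 (mod 257)
38^8 ≡ 95^2 = 9025 ≡ 30 (mod 257)
38^16 ≡ 30^2 = 900 ≡ 129 (mod 257)
38^32 ≡ 129^2 = 16641 ≡ 193 (mod 257)
38^64 ≡ 193^2 = 37249 ≡ 241 (mod 257)
38^128 ≡ 241^2 = 58081 ≡ 256 (mod 257)
38^191 = 38^128 × 38^32 × 38^16 × 38^8 × 38^4 × 38^2 × 38^1 ≡ 256 × 193 × 129 × 30 × 95 × 159 × 38 (mod 257).
Accumulate the product:
256 × 193 = 49408 ≡ 64
64 × 129 = 8256 ≡ 32
32 × 30 = 960 ≡ 189
189 × 95 = 17955 ≡ 222
222 × 159 = 35298 ≡ 89
89 × 38 = 3382 ≡ 41

41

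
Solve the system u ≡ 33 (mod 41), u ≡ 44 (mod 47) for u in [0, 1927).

41⁻¹ mod 47: 41*39 ≡ 1 (mod 47), so 41⁻¹ ≡ 39.
u = 33 + 41*((44 − 33)*39 mod 47) = 33 + 41*6 = 279.
Check: 279 mod 41 = 33, 279 mod 47 = 44. ✓

279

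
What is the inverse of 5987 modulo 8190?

By the extended Euclidean algorithm:
8190 = 1*5987 + 2203
5987 = 2*2203 + 1581
2203 = 1*1581 + 622
1581 = 2*622 + 337
622 = 1*337 + 285
337 = 1*285 + 52
285 = 5*52 + 25
52 = 2*25 + 2
25 = 12*2 + 1
2 = 2*1 + 0
gcd(5987, 8190) = 1, so the inverse exists.
Back-substitute for 1:
1 = 1*25 − 12*2
  = −12*52 + 25*25
  = 25*285 − 137*52
  = −137*337 + 162*285
  = 162*622 − 299*337
  = −299*1581 + 760*622
  = 760*2203 − 1059*1581
  = −1059*5987 + 2878*2203
  = 2878*8190 − 3937*5987
So 5987⁻¹ ≡ −3937 ≡ 4253 (mod 8190).

4253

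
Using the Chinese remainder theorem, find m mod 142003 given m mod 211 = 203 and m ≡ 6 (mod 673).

120473

211⁻¹ mod 673: 211·185 ≡ 1 (mod 673), so 211⁻¹ ≡ 185.
m = 203 + 211·((6 − 203)·185 mod 673) = 203 + 211·570 = 120473.
Check: 120473 mod 211 = 203, 120473 mod 673 = 6. ✓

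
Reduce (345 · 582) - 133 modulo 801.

345 · 582 = 200790 ≡ 540 (mod 801)
540 - 133 = 407

407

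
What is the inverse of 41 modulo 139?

78

By the extended Euclidean algorithm:
139 = 3*41 + 16
41 = 2*16 + 9
16 = 1*9 + 7
9 = 1*7 + 2
7 = 3*2 + 1
2 = 2*1 + 0
gcd(41, 139) = 1, so the inverse exists.
Back-substitute for 1:
1 = 1*7 − 3*2
  = −3*9 + 4*7
  = 4*16 − 7*9
  = −7*41 + 18*16
  = 18*139 − 61*41
So 41⁻¹ ≡ −61 ≡ 78 (mod 139).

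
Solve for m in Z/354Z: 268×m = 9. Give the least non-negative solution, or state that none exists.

no solution

gcd(268, 354) = 2, and 2 does not divide 9.
So the congruence has no solution.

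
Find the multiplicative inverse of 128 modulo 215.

42

215 = 1×128 + 87
128 = 1×87 + 41
87 = 2×41 + 5
41 = 8×5 + 1
5 = 5×1 + 0
gcd(128, 215) = 1, so the inverse exists.
Back-substitute for 1:
1 = 1×41 − 8×5
  = −8×87 + 17×41
  = 17×128 − 25×87
  = −25×215 + 42×128
So 128⁻¹ ≡ 42 (mod 215).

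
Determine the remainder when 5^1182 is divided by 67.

24

Using repeated squaring:
5^1 ≡ 5 (mod 67)
5^2 ≡ 5^2 = 25 (mod 67)
5^4 ≡ 25^2 = 625 ≡ 22 (mod 67)
5^8 ≡ 22^2 = 484 ≡ 15 (mod 67)
5^16 ≡ 15^2 = 225 ≡ 24 (mod 67)
5^32 ≡ 24^2 = 576 ≡ 40 (mod 67)
5^64 ≡ 40^2 = 1600 ≡ 59 (mod 67)
5^128 ≡ 59^2 = 3481 ≡ 64 (mod 67)
5^256 ≡ 64^2 = 4096 ≡ 9 (mod 67)
5^512 ≡ 9^2 = 81 ≡ 14 (mod 67)
5^1024 ≡ 14^2 = 196 ≡ 62 (mod 67)
5^1182 = 5^1024 * 5^128 * 5^16 * 5^8 * 5^4 * 5^2 ≡ 62 * 64 * 24 * 15 * 22 * 25 (mod 67).
Accumulate the product:
62 * 64 = 3968 ≡ 15
15 * 24 = 360 ≡ 25
25 * 15 = 375 ≡ 40
40 * 22 = 880 ≡ 9
9 * 25 = 225 ≡ 24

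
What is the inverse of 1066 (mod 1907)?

1390

Apply the Euclidean algorithm and back-substitute:
1907 = 1·1066 + 841
1066 = 1·841 + 225
841 = 3·225 + 166
225 = 1·166 + 59
166 = 2·59 + 48
59 = 1·48 + 11
48 = 4·11 + 4
11 = 2·4 + 3
4 = 1·3 + 1
3 = 3·1 + 0
gcd(1066, 1907) = 1, so the inverse exists.
Bézout: 1 = 289·1907 − 517·1066.
So 1066⁻¹ ≡ −517 ≡ 1390 (mod 1907).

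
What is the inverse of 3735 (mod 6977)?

1302

Apply the Euclidean algorithm and back-substitute:
6977 = 1*3735 + 3242
3735 = 1*3242 + 493
3242 = 6*493 + 284
493 = 1*284 + 209
284 = 1*209 + 75
209 = 2*75 + 59
75 = 1*59 + 16
59 = 3*16 + 11
16 = 1*11 + 5
11 = 2*5 + 1
5 = 5*1 + 0
gcd(3735, 6977) = 1, so the inverse exists.
Back-substitute for 1:
1 = 1*11 − 2*5
  = −2*16 + 3*11
  = 3*59 − 11*16
  = −11*75 + 14*59
  = 14*209 − 39*75
  = −39*284 + 53*209
  = 53*493 − 92*284
  = −92*3242 + 605*493
  = 605*3735 − 697*3242
  = −697*6977 + 1302*3735
So 3735⁻¹ ≡ 1302 (mod 6977).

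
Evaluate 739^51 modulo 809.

393

Compute successive squares:
51 in binary is 110011, i.e. 51 = 32 + 16 + 2 + 1.
739^1 ≡ 739 (mod 809)
739^2 ≡ 739^2 = 546121 ≡ 46 (mod 809)
739^4 ≡ 46^2 = 2116 ≡ 498 (mod 809)
739^8 ≡ 498^2 = 248004 ≡ 450 (mod 809)
739^16 ≡ 450^2 = 202500 ≡ 250 (mod 809)
739^32 ≡ 250^2 = 62500 ≡ 207 (mod 809)
739^51 = 739^32 * 739^16 * 739^2 * 739^1 ≡ 207 * 250 * 46 * 739 (mod 809).
Accumulate the product:
207 * 250 = 51750 ≡ 783
783 * 46 = 36018 ≡ 422
422 * 739 = 311858 ≡ 393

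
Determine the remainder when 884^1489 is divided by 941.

884^1 ≡ 884 (mod 941)
884^2 ≡ 884^2 = 781456 ≡ 426 (mod 941)
884^4 ≡ 426^2 = 181476 ≡ 804 (mod 941)
884^8 ≡ 804^2 = 646416 ≡ 890 (mod 941)
884^16 ≡ 890^2 = 792100 ≡ 719 (mod 941)
884^32 ≡ 719^2 = 516961 ≡ 352 (mod 941)
884^64 ≡ 352^2 = 123904 ≡ 633 (mod 941)
884^128 ≡ 633^2 = 400689 ≡ 764 (mod 941)
884^256 ≡ 764^2 = 583696 ≡ 276 (mod 941)
884^512 ≡ 276^2 = 76176 ≡ 896 (mod 941)
884^1024 ≡ 896^2 = 802816 ≡ 143 (mod 941)
884^1489 = 884^1024 × 884^256 × 884^128 × 884^64 × 884^16 × 884^1 ≡ 143 × 276 × 764 × 633 × 719 × 884 (mod 941).
Accumulate the product:
143 × 276 = 39468 ≡ 887
887 × 764 = 677668 ≡ 148
148 × 633 = 93684 ≡ 525
525 × 719 = 377475 ≡ 134
134 × 884 = 118456 ≡ 831

831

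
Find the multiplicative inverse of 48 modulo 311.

162

311 = 6×48 + 23
48 = 2×23 + 2
23 = 11×2 + 1
2 = 2×1 + 0
gcd(48, 311) = 1, so the inverse exists.
Back-substitute for 1:
1 = 1×23 − 11×2
  = −11×48 + 23×23
  = 23×311 − 149×48
So 48⁻¹ ≡ −149 ≡ 162 (mod 311).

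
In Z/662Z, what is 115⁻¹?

213

Apply the Euclidean algorithm and back-substitute:
662 = 5*115 + 87
115 = 1*87 + 28
87 = 3*28 + 3
28 = 9*3 + 1
3 = 3*1 + 0
gcd(115, 662) = 1, so the inverse exists.
Back-substitute for 1:
1 = 1*28 − 9*3
  = −9*87 + 28*28
  = 28*115 − 37*87
  = −37*662 + 213*115
So 115⁻¹ ≡ 213 (mod 662).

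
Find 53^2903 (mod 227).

71

Using repeated squaring:
2903 in binary is 101101010111, i.e. 2903 = 2048 + 512 + 256 + 64 + 16 + 4 + 2 + 1.
53^1 ≡ 53 (mod 227)
53^2 ≡ 53^2 = 2809 ≡ 85 (mod 227)
53^4 ≡ 85^2 = 7225 ≡ 188 (mod 227)
53^8 ≡ 188^2 = 35344 ≡ 159 (mod 227)
53^16 ≡ 159^2 = 25281 ≡ 84 (mod 227)
53^32 ≡ 84^2 = 7056 ≡ 19 (mod 227)
53^64 ≡ 19^2 = 361 ≡ 134 (mod 227)
53^128 ≡ 134^2 = 17956 ≡ 23 (mod 227)
53^256 ≡ 23^2 = 529 ≡ 75 (mod 227)
53^512 ≡ 75^2 = 5625 ≡ 177 (mod 227)
53^1024 ≡ 177^2 = 31329 ≡ 3 (mod 227)
53^2048 ≡ 3^2 = 9 (mod 227)
53^2903 = 53^2048 * 53^512 * 53^256 * 53^64 * 53^16 * 53^4 * 53^2 * 53^1 ≡ 9 * 177 * 75 * 134 * 84 * 188 * 85 * 53 (mod 227).
Accumulate the product:
9 * 177 = 1593 ≡ 4
4 * 75 = 300 ≡ 73
73 * 134 = 9782 ≡ 21
21 * 84 = 1764 ≡ 175
175 * 188 = 32900 ≡ 212
212 * 85 = 18020 ≡ 87
87 * 53 = 4611 ≡ 71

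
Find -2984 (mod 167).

-2984 = -18*167 + 22, so -2984 ≡ 22 (mod 167).

22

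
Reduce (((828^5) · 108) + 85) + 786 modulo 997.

163

(828)^5 ≡ 215 (mod 997)
215 · 108 = 23220 ≡ 289 (mod 997)
289 + 85 = 374
374 + 786 = 1160 ≡ 163 (mod 997)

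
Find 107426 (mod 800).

107426 = 134×800 + 226, so 107426 ≡ 226 (mod 800).

226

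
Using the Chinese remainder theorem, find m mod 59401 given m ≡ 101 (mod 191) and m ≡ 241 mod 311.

191⁻¹ mod 311: 191*184 ≡ 1 (mod 311), so 191⁻¹ ≡ 184.
m = 101 + 191*((241 − 101)*184 mod 311) = 101 + 191*258 = 49379.
Check: 49379 mod 191 = 101, 49379 mod 311 = 241. ✓

49379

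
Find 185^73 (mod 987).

73 in binary is 1001001, i.e. 73 = 64 + 8 + 1.
185^1 ≡ 185 (mod 987)
185^2 ≡ 185^2 = 34225 ≡ 667 (mod 987)
185^4 ≡ 667^2 = 444889 ≡ 739 (mod 987)
185^8 ≡ 739^2 = 546121 ≡ 310 (mod 987)
185^16 ≡ 310^2 = 96100 ≡ 361 (mod 987)
185^32 ≡ 361^2 = 130321 ≡ 37 (mod 987)
185^64 ≡ 37^2 = 1369 ≡ 382 (mod 987)
185^73 = 185^64 * 185^8 * 185^1 ≡ 382 * 310 * 185 (mod 987).
Accumulate the product:
382 * 310 = 118420 ≡ 967
967 * 185 = 178895 ≡ 248

248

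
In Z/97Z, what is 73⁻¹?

4

97 = 1×73 + 24
73 = 3×24 + 1
24 = 24×1 + 0
gcd(73, 97) = 1, so the inverse exists.
Back-substitute for 1:
1 = 1×73 − 3×24
  = −3×97 + 4×73
So 73⁻¹ ≡ 4 (mod 97).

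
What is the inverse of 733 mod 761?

761 = 1×733 + 28
733 = 26×28 + 5
28 = 5×5 + 3
5 = 1×3 + 2
3 = 1×2 + 1
2 = 2×1 + 0
gcd(733, 761) = 1, so the inverse exists.
Back-substitute for 1:
1 = 1×3 − 1×2
  = −1×5 + 2×3
  = 2×28 − 11×5
  = −11×733 + 288×28
  = 288×761 − 299×733
So 733⁻¹ ≡ −299 ≡ 462 (mod 761).

462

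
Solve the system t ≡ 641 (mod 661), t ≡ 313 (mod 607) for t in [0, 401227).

338412

661⁻¹ mod 607: 661*326 ≡ 1 (mod 607), so 661⁻¹ ≡ 326.
t = 641 + 661*((313 − 641)*326 mod 607) = 641 + 661*511 = 338412.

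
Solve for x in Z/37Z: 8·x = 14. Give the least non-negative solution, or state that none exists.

gcd(8, 37) = 1, so a unique solution mod 37 exists.
8⁻¹ ≡ 14 (mod 37).
x ≡ 14·14 ≡ 11 (mod 37).

11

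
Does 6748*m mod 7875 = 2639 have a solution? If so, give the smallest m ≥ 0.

gcd(6748, 7875) = 7, and 7 | 2639, so solutions exist.
Divide through by 7: 964*m mod 1125 = 377.
964⁻¹ ≡ 559 (mod 1125).
m ≡ 559*377 ≡ 368 (mod 1125).
The smallest non-negative solution is m = 368.

368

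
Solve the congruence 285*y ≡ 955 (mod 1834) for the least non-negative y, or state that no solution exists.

1773

gcd(285, 1834) = 1, so a unique solution mod 1834 exists.
285⁻¹ ≡ 843 (mod 1834).
y ≡ 843*955 ≡ 1773 (mod 1834).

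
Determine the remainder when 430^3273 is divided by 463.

429

Using repeated squaring:
430^1 ≡ 430 (mod 463)
430^2 ≡ 430^2 = 184900 ≡ 163 (mod 463)
430^4 ≡ 163^2 = 26569 ≡ 178 (mod 463)
430^8 ≡ 178^2 = 31684 ≡ 200 (mod 463)
430^16 ≡ 200^2 = 40000 ≡ 182 (mod 463)
430^32 ≡ 182^2 = 33124 ≡ 251 (mod 463)
430^64 ≡ 251^2 = 63001 ≡ 33 (mod 463)
430^128 ≡ 33^2 = 1089 ≡ 163 (mod 463)
430^256 ≡ 163^2 = 26569 ≡ 178 (mod 463)
430^512 ≡ 178^2 = 31684 ≡ 200 (mod 463)
430^1024 ≡ 200^2 = 40000 ≡ 182 (mod 463)
430^2048 ≡ 182^2 = 33124 ≡ 251 (mod 463)
430^3273 = 430^2048 × 430^1024 × 430^128 × 430^64 × 430^8 × 430^1 ≡ 251 × 182 × 163 × 33 × 200 × 430 (mod 463).
Accumulate the product:
251 × 182 = 45682 ≡ 308
308 × 163 = 50204 ≡ 200
200 × 33 = 6600 ≡ 118
118 × 200 = 23600 ≡ 450
450 × 430 = 193500 ≡ 429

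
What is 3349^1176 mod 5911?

Compute successive squares:
1176 in binary is 10010011000, i.e. 1176 = 1024 + 128 + 16 + 8.
3349^1 ≡ 3349 (mod 5911)
3349^2 ≡ 3349^2 = 11215801 ≡ 2634 (mod 5911)
3349^4 ≡ 2634^2 = 6937956 ≡ 4353 (mod 5911)
3349^8 ≡ 4353^2 = 18948609 ≡ 3854 (mod 5911)
3349^16 ≡ 3854^2 = 14853316 ≡ 4884 (mod 5911)
3349^32 ≡ 4884^2 = 23853456 ≡ 2571 (mod 5911)
3349^64 ≡ 2571^2 = 6610041 ≡ 1543 (mod 5911)
3349^128 ≡ 1543^2 = 2380849 ≡ 4627 (mod 5911)
3349^256 ≡ 4627^2 = 21409129 ≡ 5398 (mod 5911)
3349^512 ≡ 5398^2 = 29138404 ≡ 3085 (mod 5911)
3349^1024 ≡ 3085^2 = 9517225 ≡ 515 (mod 5911)
3349^1176 = 3349^1024 × 3349^128 × 3349^16 × 3349^8 ≡ 515 × 4627 × 4884 × 3854 (mod 5911).
Accumulate the product:
515 × 4627 = 2382905 ≡ 772
772 × 4884 = 3770448 ≡ 5141
5141 × 3854 = 19813414 ≡ 5653

5653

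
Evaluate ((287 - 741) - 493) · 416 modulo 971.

274

287 - 741 = -454 ≡ 517 (mod 971)
517 - 493 = 24
24 · 416 = 9984 ≡ 274 (mod 971)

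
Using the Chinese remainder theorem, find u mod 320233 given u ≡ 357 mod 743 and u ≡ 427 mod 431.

743⁻¹ mod 431: 743*134 ≡ 1 (mod 431), so 743⁻¹ ≡ 134.
u = 357 + 743*((427 − 357)*134 mod 431) = 357 + 743*329 = 244804.

244804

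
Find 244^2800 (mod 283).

2800 in binary is 101011110000, i.e. 2800 = 2048 + 512 + 128 + 64 + 32 + 16.
244^1 ≡ 244 (mod 283)
244^2 ≡ 244^2 = 59536 ≡ 106 (mod 283)
244^4 ≡ 106^2 = 11236 ≡ 199 (mod 283)
244^8 ≡ 199^2 = 39601 ≡ 264 (mod 283)
244^16 ≡ 264^2 = 69696 ≡ 78 (mod 283)
244^32 ≡ 78^2 = 6084 ≡ 141 (mod 283)
244^64 ≡ 141^2 = 19881 ≡ 71 (mod 283)
244^128 ≡ 71^2 = 5041 ≡ 230 (mod 283)
244^256 ≡ 230^2 = 52900 ≡ 262 (mod 283)
244^512 ≡ 262^2 = 68644 ≡ 158 (mod 283)
244^1024 ≡ 158^2 = 24964 ≡ 60 (mod 283)
244^2048 ≡ 60^2 = 3600 ≡ 204 (mod 283)
244^2800 = 244^2048 × 244^512 × 244^128 × 244^64 × 244^32 × 244^16 ≡ 204 × 158 × 230 × 71 × 141 × 78 (mod 283).
Accumulate the product:
204 × 158 = 32232 ≡ 253
253 × 230 = 58190 ≡ 175
175 × 71 = 12425 ≡ 256
256 × 141 = 36096 ≡ 155
155 × 78 = 12090 ≡ 204

204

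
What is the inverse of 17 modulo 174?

174 = 10·17 + 4
17 = 4·4 + 1
4 = 4·1 + 0
gcd(17, 174) = 1, so the inverse exists.
Bézout: 1 = −4·174 + 41·17.
So 17⁻¹ ≡ 41 (mod 174).

41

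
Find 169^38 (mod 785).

301

Compute successive squares:
38 in binary is 100110, i.e. 38 = 32 + 4 + 2.
169^1 ≡ 169 (mod 785)
169^2 ≡ 169^2 = 28561 ≡ 301 (mod 785)
169^4 ≡ 301^2 = 90601 ≡ 326 (mod 785)
169^8 ≡ 326^2 = 106276 ≡ 301 (mod 785)
169^16 ≡ 301^2 = 90601 ≡ 326 (mod 785)
169^32 ≡ 326^2 = 106276 ≡ 301 (mod 785)
169^38 = 169^32 * 169^4 * 169^2 ≡ 301 * 326 * 301 (mod 785).
Accumulate the product:
301 * 326 = 98126 ≡ 1
1 * 301 = 301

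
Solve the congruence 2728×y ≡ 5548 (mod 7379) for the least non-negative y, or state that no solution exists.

424

gcd(2728, 7379) = 1, so a unique solution mod 7379 exists.
2728⁻¹ ≡ 165 (mod 7379).
y ≡ 165×5548 ≡ 424 (mod 7379).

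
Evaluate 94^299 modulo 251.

Using repeated squaring:
299 in binary is 100101011, i.e. 299 = 256 + 32 + 8 + 2 + 1.
94^1 ≡ 94 (mod 251)
94^2 ≡ 94^2 = 8836 ≡ 51 (mod 251)
94^4 ≡ 51^2 = 2601 ≡ 91 (mod 251)
94^8 ≡ 91^2 = 8281 ≡ 249 (mod 251)
94^16 ≡ 249^2 = 62001 ≡ 4 (mod 251)
94^32 ≡ 4^2 = 16 (mod 251)
94^64 ≡ 16^2 = 256 ≡ 5 (mod 251)
94^128 ≡ 5^2 = 25 (mod 251)
94^256 ≡ 25^2 = 625 ≡ 123 (mod 251)
94^299 = 94^256 * 94^32 * 94^8 * 94^2 * 94^1 ≡ 123 * 16 * 249 * 51 * 94 (mod 251).
Accumulate the product:
123 * 16 = 1968 ≡ 211
211 * 249 = 52539 ≡ 80
80 * 51 = 4080 ≡ 64
64 * 94 = 6016 ≡ 243

243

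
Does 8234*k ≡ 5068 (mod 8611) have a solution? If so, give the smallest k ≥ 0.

4372

gcd(8234, 8611) = 1, so a unique solution mod 8611 exists.
8234⁻¹ ≡ 7606 (mod 8611).
k ≡ 7606*5068 ≡ 4372 (mod 8611).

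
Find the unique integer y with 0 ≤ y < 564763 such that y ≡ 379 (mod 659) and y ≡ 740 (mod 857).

475518

659⁻¹ mod 857: 659·567 ≡ 1 (mod 857), so 659⁻¹ ≡ 567.
y = 379 + 659·((740 − 379)·567 mod 857) = 379 + 659·721 = 475518.
Check: 475518 mod 659 = 379, 475518 mod 857 = 740. ✓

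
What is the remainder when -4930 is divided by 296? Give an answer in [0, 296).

102

-4930 = -17·296 + 102, so -4930 ≡ 102 (mod 296).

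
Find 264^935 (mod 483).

45

935 in binary is 1110100111, i.e. 935 = 512 + 256 + 128 + 32 + 4 + 2 + 1.
264^1 ≡ 264 (mod 483)
264^2 ≡ 264^2 = 69696 ≡ 144 (mod 483)
264^4 ≡ 144^2 = 20736 ≡ 450 (mod 483)
264^8 ≡ 450^2 = 202500 ≡ 123 (mod 483)
264^16 ≡ 123^2 = 15129 ≡ 156 (mod 483)
264^32 ≡ 156^2 = 24336 ≡ 186 (mod 483)
264^64 ≡ 186^2 = 34596 ≡ 303 (mod 483)
264^128 ≡ 303^2 = 91809 ≡ 39 (mod 483)
264^256 ≡ 39^2 = 1521 ≡ 72 (mod 483)
264^512 ≡ 72^2 = 5184 ≡ 354 (mod 483)
264^935 = 264^512 × 264^256 × 264^128 × 264^32 × 264^4 × 264^2 × 264^1 ≡ 354 × 72 × 39 × 186 × 450 × 144 × 264 (mod 483).
Accumulate the product:
354 × 72 = 25488 ≡ 372
372 × 39 = 14508 ≡ 18
18 × 186 = 3348 ≡ 450
450 × 450 = 202500 ≡ 123
123 × 144 = 17712 ≡ 324
324 × 264 = 85536 ≡ 45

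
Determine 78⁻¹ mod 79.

Run the extended Euclidean algorithm:
79 = 1×78 + 1
78 = 78×1 + 0
gcd(78, 79) = 1, so the inverse exists.
Back-substitute for 1:
1 = 1×79 − 1×78
So 78⁻¹ ≡ −1 ≡ 78 (mod 79).

78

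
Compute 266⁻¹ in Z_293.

293 = 1×266 + 27
266 = 9×27 + 23
27 = 1×23 + 4
23 = 5×4 + 3
4 = 1×3 + 1
3 = 3×1 + 0
gcd(266, 293) = 1, so the inverse exists.
Back-substitute for 1:
1 = 1×4 − 1×3
  = −1×23 + 6×4
  = 6×27 − 7×23
  = −7×266 + 69×27
  = 69×293 − 76×266
So 266⁻¹ ≡ −76 ≡ 217 (mod 293).

217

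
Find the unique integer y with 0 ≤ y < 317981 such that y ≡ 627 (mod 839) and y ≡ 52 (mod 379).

839⁻¹ mod 379: 839×248 ≡ 1 (mod 379), so 839⁻¹ ≡ 248.
y = 627 + 839×((52 − 627)×248 mod 379) = 627 + 839×283 = 238064.
Check: 238064 mod 839 = 627, 238064 mod 379 = 52. ✓

238064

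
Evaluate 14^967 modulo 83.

56

By square-and-multiply:
967 in binary is 1111000111, i.e. 967 = 512 + 256 + 128 + 64 + 4 + 2 + 1.
14^1 ≡ 14 (mod 83)
14^2 ≡ 14^2 = 196 ≡ 30 (mod 83)
14^4 ≡ 30^2 = 900 ≡ 70 (mod 83)
14^8 ≡ 70^2 = 4900 ≡ 3 (mod 83)
14^16 ≡ 3^2 = 9 (mod 83)
14^32 ≡ 9^2 = 81 (mod 83)
14^64 ≡ 81^2 = 6561 ≡ 4 (mod 83)
14^128 ≡ 4^2 = 16 (mod 83)
14^256 ≡ 16^2 = 256 ≡ 7 (mod 83)
14^512 ≡ 7^2 = 49 (mod 83)
14^967 = 14^512 · 14^256 · 14^128 · 14^64 · 14^4 · 14^2 · 14^1 ≡ 49 · 7 · 16 · 4 · 70 · 30 · 14 (mod 83).
Accumulate the product:
49 · 7 = 343 ≡ 11
11 · 16 = 176 ≡ 10
10 · 4 = 40
40 · 70 = 2800 ≡ 61
61 · 30 = 1830 ≡ 4
4 · 14 = 56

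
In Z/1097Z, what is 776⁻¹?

By the extended Euclidean algorithm:
1097 = 1×776 + 321
776 = 2×321 + 134
321 = 2×134 + 53
134 = 2×53 + 28
53 = 1×28 + 25
28 = 1×25 + 3
25 = 8×3 + 1
3 = 3×1 + 0
gcd(776, 1097) = 1, so the inverse exists.
Back-substitute for 1:
1 = 1×25 − 8×3
  = −8×28 + 9×25
  = 9×53 − 17×28
  = −17×134 + 43×53
  = 43×321 − 103×134
  = −103×776 + 249×321
  = 249×1097 − 352×776
So 776⁻¹ ≡ −352 ≡ 745 (mod 1097).

745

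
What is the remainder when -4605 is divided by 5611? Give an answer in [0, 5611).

-4605 = -1×5611 + 1006, so -4605 ≡ 1006 (mod 5611).

1006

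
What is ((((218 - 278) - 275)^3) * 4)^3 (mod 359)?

218 - 278 = -60 ≡ 299 (mod 359)
299 - 275 = 24
(24)^3 ≡ 182 (mod 359)
182 * 4 = 728 ≡ 10 (mod 359)
(10)^3 ≡ 282 (mod 359)

282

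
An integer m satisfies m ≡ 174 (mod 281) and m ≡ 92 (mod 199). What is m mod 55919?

281⁻¹ mod 199: 281×17 ≡ 1 (mod 199), so 281⁻¹ ≡ 17.
m = 174 + 281×((92 − 174)×17 mod 199) = 174 + 281×198 = 55812.

55812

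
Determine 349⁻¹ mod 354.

283

Run the extended Euclidean algorithm:
354 = 1·349 + 5
349 = 69·5 + 4
5 = 1·4 + 1
4 = 4·1 + 0
gcd(349, 354) = 1, so the inverse exists.
Back-substitute for 1:
1 = 1·5 − 1·4
  = −1·349 + 70·5
  = 70·354 − 71·349
So 349⁻¹ ≡ −71 ≡ 283 (mod 354).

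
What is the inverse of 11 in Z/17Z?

14

By the extended Euclidean algorithm:
17 = 1*11 + 6
11 = 1*6 + 5
6 = 1*5 + 1
5 = 5*1 + 0
gcd(11, 17) = 1, so the inverse exists.
Bézout: 1 = 2*17 − 3*11.
So 11⁻¹ ≡ −3 ≡ 14 (mod 17).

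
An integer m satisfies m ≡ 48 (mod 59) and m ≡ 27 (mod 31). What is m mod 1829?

461

59⁻¹ mod 31: 59×10 ≡ 1 (mod 31), so 59⁻¹ ≡ 10.
m = 48 + 59×((27 − 48)×10 mod 31) = 48 + 59×7 = 461.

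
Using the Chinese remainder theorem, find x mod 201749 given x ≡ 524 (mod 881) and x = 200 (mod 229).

175843

881⁻¹ mod 229: 881×157 ≡ 1 (mod 229), so 881⁻¹ ≡ 157.
x = 524 + 881×((200 − 524)×157 mod 229) = 524 + 881×199 = 175843.
Check: 175843 mod 881 = 524, 175843 mod 229 = 200. ✓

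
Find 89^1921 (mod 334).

9

By square-and-multiply:
1921 in binary is 11110000001, i.e. 1921 = 1024 + 512 + 256 + 128 + 1.
89^1 ≡ 89 (mod 334)
89^2 ≡ 89^2 = 7921 ≡ 239 (mod 334)
89^4 ≡ 239^2 = 57121 ≡ 7 (mod 334)
89^8 ≡ 7^2 = 49 (mod 334)
89^16 ≡ 49^2 = 2401 ≡ 63 (mod 334)
89^32 ≡ 63^2 = 3969 ≡ 295 (mod 334)
89^64 ≡ 295^2 = 87025 ≡ 185 (mod 334)
89^128 ≡ 185^2 = 34225 ≡ 157 (mod 334)
89^256 ≡ 157^2 = 24649 ≡ 267 (mod 334)
89^512 ≡ 267^2 = 71289 ≡ 147 (mod 334)
89^1024 ≡ 147^2 = 21609 ≡ 233 (mod 334)
89^1921 = 89^1024 * 89^512 * 89^256 * 89^128 * 89^1 ≡ 233 * 147 * 267 * 157 * 89 (mod 334).
Accumulate the product:
233 * 147 = 34251 ≡ 183
183 * 267 = 48861 ≡ 97
97 * 157 = 15229 ≡ 199
199 * 89 = 17711 ≡ 9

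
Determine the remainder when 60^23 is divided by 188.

140

23 in binary is 10111, i.e. 23 = 16 + 4 + 2 + 1.
60^1 ≡ 60 (mod 188)
60^2 ≡ 60^2 = 3600 ≡ 28 (mod 188)
60^4 ≡ 28^2 = 784 ≡ 32 (mod 188)
60^8 ≡ 32^2 = 1024 ≡ 84 (mod 188)
60^16 ≡ 84^2 = 7056 ≡ 100 (mod 188)
60^23 = 60^16 * 60^4 * 60^2 * 60^1 ≡ 100 * 32 * 28 * 60 (mod 188).
Accumulate the product:
100 * 32 = 3200 ≡ 4
4 * 28 = 112
112 * 60 = 6720 ≡ 140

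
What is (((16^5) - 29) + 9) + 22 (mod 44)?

14

(16)^5 ≡ 12 (mod 44)
12 - 29 = -17 ≡ 27 (mod 44)
27 + 9 = 36
36 + 22 = 58 ≡ 14 (mod 44)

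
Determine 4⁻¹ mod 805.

Run the extended Euclidean algorithm:
805 = 201×4 + 1
4 = 4×1 + 0
gcd(4, 805) = 1, so the inverse exists.
Back-substitute for 1:
1 = 1×805 − 201×4
So 4⁻¹ ≡ −201 ≡ 604 (mod 805).

604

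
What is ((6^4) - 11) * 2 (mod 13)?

(6)^4 ≡ 9 (mod 13)
9 - 11 = -2 ≡ 11 (mod 13)
11 * 2 = 22 ≡ 9 (mod 13)

9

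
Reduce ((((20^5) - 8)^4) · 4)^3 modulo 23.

(20)^5 ≡ 10 (mod 23)
10 - 8 = 2
(2)^4 ≡ 16 (mod 23)
16 · 4 = 64 ≡ 18 (mod 23)
(18)^3 ≡ 13 (mod 23)

13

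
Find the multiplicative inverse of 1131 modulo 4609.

1952

4609 = 4×1131 + 85
1131 = 13×85 + 26
85 = 3×26 + 7
26 = 3×7 + 5
7 = 1×5 + 2
5 = 2×2 + 1
2 = 2×1 + 0
gcd(1131, 4609) = 1, so the inverse exists.
Back-substitute for 1:
1 = 1×5 − 2×2
  = −2×7 + 3×5
  = 3×26 − 11×7
  = −11×85 + 36×26
  = 36×1131 − 479×85
  = −479×4609 + 1952×1131
So 1131⁻¹ ≡ 1952 (mod 4609).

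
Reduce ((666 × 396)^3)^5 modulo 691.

400

666 × 396 = 263736 ≡ 465 (mod 691)
(465)^3 ≡ 670 (mod 691)
(670)^5 ≡ 400 (mod 691)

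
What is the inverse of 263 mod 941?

Apply the Euclidean algorithm and back-substitute:
941 = 3*263 + 152
263 = 1*152 + 111
152 = 1*111 + 41
111 = 2*41 + 29
41 = 1*29 + 12
29 = 2*12 + 5
12 = 2*5 + 2
5 = 2*2 + 1
2 = 2*1 + 0
gcd(263, 941) = 1, so the inverse exists.
Back-substitute for 1:
1 = 1*5 − 2*2
  = −2*12 + 5*5
  = 5*29 − 12*12
  = −12*41 + 17*29
  = 17*111 − 46*41
  = −46*152 + 63*111
  = 63*263 − 109*152
  = −109*941 + 390*263
So 263⁻¹ ≡ 390 (mod 941).

390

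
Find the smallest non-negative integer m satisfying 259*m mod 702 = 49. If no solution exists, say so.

gcd(259, 702) = 1, so a unique solution mod 702 exists.
259⁻¹ ≡ 103 (mod 702).
m ≡ 103*49 ≡ 133 (mod 702).

133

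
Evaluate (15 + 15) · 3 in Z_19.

14

15 + 15 = 30 ≡ 11 (mod 19)
11 · 3 = 33 ≡ 14 (mod 19)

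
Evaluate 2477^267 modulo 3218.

1301

Compute successive squares:
267 in binary is 100001011, i.e. 267 = 256 + 8 + 2 + 1.
2477^1 ≡ 2477 (mod 3218)
2477^2 ≡ 2477^2 = 6135529 ≡ 2021 (mod 3218)
2477^4 ≡ 2021^2 = 4084441 ≡ 799 (mod 3218)
2477^8 ≡ 799^2 = 638401 ≡ 1237 (mod 3218)
2477^16 ≡ 1237^2 = 1530169 ≡ 1619 (mod 3218)
2477^32 ≡ 1619^2 = 2621161 ≡ 1709 (mod 3218)
2477^64 ≡ 1709^2 = 2920681 ≡ 1955 (mod 3218)
2477^128 ≡ 1955^2 = 3822025 ≡ 2259 (mod 3218)
2477^256 ≡ 2259^2 = 5103081 ≡ 2551 (mod 3218)
2477^267 = 2477^256 × 2477^8 × 2477^2 × 2477^1 ≡ 2551 × 1237 × 2021 × 2477 (mod 3218).
Accumulate the product:
2551 × 1237 = 3155587 ≡ 1947
1947 × 2021 = 3934887 ≡ 2491
2491 × 2477 = 6170207 ≡ 1301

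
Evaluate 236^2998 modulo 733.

542

2998 in binary is 101110110110, i.e. 2998 = 2048 + 512 + 256 + 128 + 32 + 16 + 4 + 2.
236^1 ≡ 236 (mod 733)
236^2 ≡ 236^2 = 55696 ≡ 721 (mod 733)
236^4 ≡ 721^2 = 519841 ≡ 144 (mod 733)
236^8 ≡ 144^2 = 20736 ≡ 212 (mod 733)
236^16 ≡ 212^2 = 44944 ≡ 231 (mod 733)
236^32 ≡ 231^2 = 53361 ≡ 585 (mod 733)
236^64 ≡ 585^2 = 342225 ≡ 647 (mod 733)
236^128 ≡ 647^2 = 418609 ≡ 66 (mod 733)
236^256 ≡ 66^2 = 4356 ≡ 691 (mod 733)
236^512 ≡ 691^2 = 477481 ≡ 298 (mod 733)
236^1024 ≡ 298^2 = 88804 ≡ 111 (mod 733)
236^2048 ≡ 111^2 = 12321 ≡ 593 (mod 733)
236^2998 = 236^2048 × 236^512 × 236^256 × 236^128 × 236^32 × 236^16 × 236^4 × 236^2 ≡ 593 × 298 × 691 × 66 × 585 × 231 × 144 × 721 (mod 733).
Accumulate the product:
593 × 298 = 176714 ≡ 61
61 × 691 = 42151 ≡ 370
370 × 66 = 24420 ≡ 231
231 × 585 = 135135 ≡ 263
263 × 231 = 60753 ≡ 647
647 × 144 = 93168 ≡ 77
77 × 721 = 55517 ≡ 542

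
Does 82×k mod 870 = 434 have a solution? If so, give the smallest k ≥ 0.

122

gcd(82, 870) = 2, and 2 | 434, so solutions exist.
Divide through by 2: 41×k ≡ 217 (mod 435).
41⁻¹ ≡ 191 (mod 435).
k ≡ 191×217 ≡ 122 (mod 435).
The smallest non-negative solution is k = 122.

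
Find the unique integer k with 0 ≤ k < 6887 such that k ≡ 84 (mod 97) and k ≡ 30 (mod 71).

5710

97⁻¹ mod 71: 97*41 ≡ 1 (mod 71), so 97⁻¹ ≡ 41.
k = 84 + 97*((30 − 84)*41 mod 71) = 84 + 97*58 = 5710.
Check: 5710 mod 97 = 84, 5710 mod 71 = 30. ✓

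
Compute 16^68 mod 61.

57

Using repeated squaring:
68 in binary is 1000100, i.e. 68 = 64 + 4.
16^1 ≡ 16 (mod 61)
16^2 ≡ 16^2 = 256 ≡ 12 (mod 61)
16^4 ≡ 12^2 = 144 ≡ 22 (mod 61)
16^8 ≡ 22^2 = 484 ≡ 57 (mod 61)
16^16 ≡ 57^2 = 3249 ≡ 16 (mod 61)
16^32 ≡ 16^2 = 256 ≡ 12 (mod 61)
16^64 ≡ 12^2 = 144 ≡ 22 (mod 61)
16^68 = 16^64 · 16^4 ≡ 22 · 22 (mod 61).
22 · 22 = 484 ≡ 57 (mod 61).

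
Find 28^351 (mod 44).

28

351 in binary is 101011111, i.e. 351 = 256 + 64 + 16 + 8 + 4 + 2 + 1.
28^1 ≡ 28 (mod 44)
28^2 ≡ 28^2 = 784 ≡ 36 (mod 44)
28^4 ≡ 36^2 = 1296 ≡ 20 (mod 44)
28^8 ≡ 20^2 = 400 ≡ 4 (mod 44)
28^16 ≡ 4^2 = 16 (mod 44)
28^32 ≡ 16^2 = 256 ≡ 36 (mod 44)
28^64 ≡ 36^2 = 1296 ≡ 20 (mod 44)
28^128 ≡ 20^2 = 400 ≡ 4 (mod 44)
28^256 ≡ 4^2 = 16 (mod 44)
28^351 = 28^256 × 28^64 × 28^16 × 28^8 × 28^4 × 28^2 × 28^1 ≡ 16 × 20 × 16 × 4 × 20 × 36 × 28 (mod 44).
Accumulate the product:
16 × 20 = 320 ≡ 12
12 × 16 = 192 ≡ 16
16 × 4 = 64 ≡ 20
20 × 20 = 400 ≡ 4
4 × 36 = 144 ≡ 12
12 × 28 = 336 ≡ 28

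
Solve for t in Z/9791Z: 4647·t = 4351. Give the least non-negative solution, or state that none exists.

869

gcd(4647, 9791) = 1, so a unique solution mod 9791 exists.
4647⁻¹ ≡ 394 (mod 9791).
t ≡ 394·4351 ≡ 869 (mod 9791).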